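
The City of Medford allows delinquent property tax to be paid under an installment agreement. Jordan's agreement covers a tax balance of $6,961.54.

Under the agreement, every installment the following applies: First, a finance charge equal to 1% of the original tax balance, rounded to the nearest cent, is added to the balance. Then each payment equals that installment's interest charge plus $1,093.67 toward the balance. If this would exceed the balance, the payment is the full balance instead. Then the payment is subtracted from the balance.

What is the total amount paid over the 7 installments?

$7,448.88

Installment 1: opening $6,961.54; interest $69.62 → $7,031.16; payment $1,163.29; balance $5,867.87
Installment 2: opening $5,867.87; interest $69.62 → $5,937.49; payment $1,163.29; balance $4,774.20
Installment 3: opening $4,774.20; interest $69.62 → $4,843.82; payment $1,163.29; balance $3,680.53
Installment 4: opening $3,680.53; interest $69.62 → $3,750.15; payment $1,163.29; balance $2,586.86
Installment 5: opening $2,586.86; interest $69.62 → $2,656.48; payment $1,163.29; balance $1,493.19
Installment 6: opening $1,493.19; interest $69.62 → $1,562.81; payment $1,163.29; balance $399.52
Installment 7: opening $399.52; interest $69.62 → $469.14; payment $469.14; balance $0.00
Total paid: $7,448.88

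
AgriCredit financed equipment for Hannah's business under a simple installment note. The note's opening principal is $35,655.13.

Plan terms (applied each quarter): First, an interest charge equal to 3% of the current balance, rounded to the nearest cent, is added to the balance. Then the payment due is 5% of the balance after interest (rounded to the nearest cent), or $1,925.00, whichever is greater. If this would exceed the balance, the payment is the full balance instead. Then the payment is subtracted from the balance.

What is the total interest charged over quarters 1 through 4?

Quarter 1: opening $35,655.13; interest $1,069.65 → $36,724.78; payment $1,925.00; balance $34,799.78
Quarter 2: opening $34,799.78; interest $1,043.99 → $35,843.77; payment $1,925.00; balance $33,918.77
Quarter 3: opening $33,918.77; interest $1,017.56 → $34,936.33; payment $1,925.00; balance $33,011.33
Quarter 4: opening $33,011.33; interest $990.34 → $34,001.67; payment $1,925.00; balance $32,076.67
Total interest: $1,069.65 + $1,043.99 + $1,017.56 + $990.34 = $4,121.54

$4,121.54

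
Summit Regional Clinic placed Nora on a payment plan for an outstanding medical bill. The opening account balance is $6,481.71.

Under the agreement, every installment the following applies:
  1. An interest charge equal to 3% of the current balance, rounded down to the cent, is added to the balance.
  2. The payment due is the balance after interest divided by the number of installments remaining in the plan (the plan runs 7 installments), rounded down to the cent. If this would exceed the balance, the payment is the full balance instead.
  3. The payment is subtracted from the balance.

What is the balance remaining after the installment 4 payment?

$3,126.52

# | Opening | Interest | Payment | End bal
1 | $6,481.71 | $194.45 | $953.73 | $5,722.43
2 | $5,722.43 | $171.67 | $982.35 | $4,911.75
3 | $4,911.75 | $147.35 | $1,011.82 | $4,047.28
4 | $4,047.28 | $121.41 | $1,042.17 | $3,126.52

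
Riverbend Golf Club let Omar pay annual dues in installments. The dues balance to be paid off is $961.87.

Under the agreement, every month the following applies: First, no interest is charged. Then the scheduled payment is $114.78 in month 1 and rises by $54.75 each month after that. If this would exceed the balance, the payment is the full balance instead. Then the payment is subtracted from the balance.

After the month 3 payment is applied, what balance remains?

$453.28

# | Opening | Payment | End bal
1 | $961.87 | $114.78 | $847.09
2 | $847.09 | $169.53 | $677.56
3 | $677.56 | $224.28 | $453.28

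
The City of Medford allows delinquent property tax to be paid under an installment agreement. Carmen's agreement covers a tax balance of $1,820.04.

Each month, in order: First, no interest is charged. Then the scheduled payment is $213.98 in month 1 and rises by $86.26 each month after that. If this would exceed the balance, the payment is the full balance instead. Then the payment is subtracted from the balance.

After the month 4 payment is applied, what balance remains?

# | Opening | Payment | End bal
1 | $1,820.04 | $213.98 | $1,606.06
2 | $1,606.06 | $300.24 | $1,305.82
3 | $1,305.82 | $386.50 | $919.32
4 | $919.32 | $472.76 | $446.56

$446.56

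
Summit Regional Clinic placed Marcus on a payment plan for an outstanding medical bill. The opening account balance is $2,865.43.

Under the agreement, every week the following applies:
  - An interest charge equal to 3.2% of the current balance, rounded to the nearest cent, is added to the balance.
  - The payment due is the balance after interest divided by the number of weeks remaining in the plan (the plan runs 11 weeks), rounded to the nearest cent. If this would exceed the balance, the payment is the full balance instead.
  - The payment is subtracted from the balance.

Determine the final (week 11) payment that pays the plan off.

$368.36

# | Opening | Interest | Payment | End bal
1 | $2,865.43 | $91.69 | $268.83 | $2,688.29
2 | $2,688.29 | $86.03 | $277.43 | $2,496.89
3 | $2,496.89 | $79.90 | $286.31 | $2,290.48
4 | $2,290.48 | $73.30 | $295.47 | $2,068.31
5 | $2,068.31 | $66.19 | $304.93 | $1,829.57
6 | $1,829.57 | $58.55 | $314.69 | $1,573.43
7 | $1,573.43 | $50.35 | $324.76 | $1,299.02
8 | $1,299.02 | $41.57 | $335.15 | $1,005.44
9 | $1,005.44 | $32.17 | $345.87 | $691.74
10 | $691.74 | $22.14 | $356.94 | $356.94
11 | $356.94 | $11.42 | $368.36 | $0.00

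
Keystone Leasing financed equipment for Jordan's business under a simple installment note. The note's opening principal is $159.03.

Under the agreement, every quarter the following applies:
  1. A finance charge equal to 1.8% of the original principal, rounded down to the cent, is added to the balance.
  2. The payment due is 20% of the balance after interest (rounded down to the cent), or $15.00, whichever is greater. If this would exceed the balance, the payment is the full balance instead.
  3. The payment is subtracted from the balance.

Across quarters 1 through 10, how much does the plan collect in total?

Quarter 1: $159.03 +$2.86 interest = $161.89; pay $32.37 → $129.52
Quarter 2: $129.52 +$2.86 interest = $132.38; pay $26.47 → $105.91
Quarter 3: $105.91 +$2.86 interest = $108.77; pay $21.75 → $87.02
Quarter 4: $87.02 +$2.86 interest = $89.88; pay $17.97 → $71.91
Quarter 5: $71.91 +$2.86 interest = $74.77; pay $15.00 → $59.77
Quarter 6: $59.77 +$2.86 interest = $62.63; pay $15.00 → $47.63
Quarter 7: $47.63 +$2.86 interest = $50.49; pay $15.00 → $35.49
Quarter 8: $35.49 +$2.86 interest = $38.35; pay $15.00 → $23.35
Quarter 9: $23.35 +$2.86 interest = $26.21; pay $15.00 → $11.21
Quarter 10: $11.21 +$2.86 interest = $14.07; pay $14.07 → $0.00
Total paid: $187.63

$187.63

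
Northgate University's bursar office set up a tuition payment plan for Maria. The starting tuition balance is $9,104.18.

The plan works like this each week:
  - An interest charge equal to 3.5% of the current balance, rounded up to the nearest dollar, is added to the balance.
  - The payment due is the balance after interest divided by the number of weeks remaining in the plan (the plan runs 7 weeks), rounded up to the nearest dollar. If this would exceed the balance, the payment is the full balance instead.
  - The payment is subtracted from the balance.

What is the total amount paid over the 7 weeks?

$10,474.18

# | Opening | Interest | Payment | End bal
1 | $9,104.18 | $319.00 | $1,347.00 | $8,076.18
2 | $8,076.18 | $283.00 | $1,394.00 | $6,965.18
3 | $6,965.18 | $244.00 | $1,442.00 | $5,767.18
4 | $5,767.18 | $202.00 | $1,493.00 | $4,476.18
5 | $4,476.18 | $157.00 | $1,545.00 | $3,088.18
6 | $3,088.18 | $109.00 | $1,599.00 | $1,598.18
7 | $1,598.18 | $56.00 | $1,654.18 | $0.00
Total paid: $10,474.18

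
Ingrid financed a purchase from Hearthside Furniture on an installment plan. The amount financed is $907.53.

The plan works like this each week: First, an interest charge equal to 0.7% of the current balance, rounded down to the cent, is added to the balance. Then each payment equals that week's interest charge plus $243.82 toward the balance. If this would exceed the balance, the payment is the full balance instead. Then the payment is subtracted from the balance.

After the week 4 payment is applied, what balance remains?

$0.00

# | Opening | Interest | Payment | End bal
1 | $907.53 | $6.35 | $250.17 | $663.71
2 | $663.71 | $4.64 | $248.46 | $419.89
3 | $419.89 | $2.93 | $246.75 | $176.07
4 | $176.07 | $1.23 | $177.30 | $0.00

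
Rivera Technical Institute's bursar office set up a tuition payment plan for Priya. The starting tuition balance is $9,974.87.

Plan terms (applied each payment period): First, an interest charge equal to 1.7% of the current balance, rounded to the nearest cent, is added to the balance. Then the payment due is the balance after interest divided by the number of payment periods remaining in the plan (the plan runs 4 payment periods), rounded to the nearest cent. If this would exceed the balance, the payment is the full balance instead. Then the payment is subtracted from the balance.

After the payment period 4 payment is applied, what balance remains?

$0.00

Payment period 1: opening $9,974.87; interest $169.57 → $10,144.44; payment $2,536.11; balance $7,608.33
Payment period 2: opening $7,608.33; interest $129.34 → $7,737.67; payment $2,579.22; balance $5,158.45
Payment period 3: opening $5,158.45; interest $87.69 → $5,246.14; payment $2,623.07; balance $2,623.07
Payment period 4: opening $2,623.07; interest $44.59 → $2,667.66; payment $2,667.66; balance $0.00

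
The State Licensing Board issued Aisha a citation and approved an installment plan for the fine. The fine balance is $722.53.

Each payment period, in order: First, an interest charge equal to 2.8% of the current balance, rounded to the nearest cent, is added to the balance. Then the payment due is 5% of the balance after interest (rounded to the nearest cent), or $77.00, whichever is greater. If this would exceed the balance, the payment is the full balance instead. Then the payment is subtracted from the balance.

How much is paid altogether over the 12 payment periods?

Payment period 1: opening $722.53; interest $20.23 → $742.76; payment $77.00; balance $665.76
Payment period 2: opening $665.76; interest $18.64 → $684.40; payment $77.00; balance $607.40
Payment period 3: opening $607.40; interest $17.01 → $624.41; payment $77.00; balance $547.41
Payment period 4: opening $547.41; interest $15.33 → $562.74; payment $77.00; balance $485.74
Payment period 5: opening $485.74; interest $13.60 → $499.34; payment $77.00; balance $422.34
Payment period 6: opening $422.34; interest $11.83 → $434.17; payment $77.00; balance $357.17
Payment period 7: opening $357.17; interest $10.00 → $367.17; payment $77.00; balance $290.17
Payment period 8: opening $290.17; interest $8.12 → $298.29; payment $77.00; balance $221.29
Payment period 9: opening $221.29; interest $6.20 → $227.49; payment $77.00; balance $150.49
Payment period 10: opening $150.49; interest $4.21 → $154.70; payment $77.00; balance $77.70
Payment period 11: opening $77.70; interest $2.18 → $79.88; payment $77.00; balance $2.88
Payment period 12: opening $2.88; interest $0.08 → $2.96; payment $2.96; balance $0.00
Total paid: $849.96

$849.96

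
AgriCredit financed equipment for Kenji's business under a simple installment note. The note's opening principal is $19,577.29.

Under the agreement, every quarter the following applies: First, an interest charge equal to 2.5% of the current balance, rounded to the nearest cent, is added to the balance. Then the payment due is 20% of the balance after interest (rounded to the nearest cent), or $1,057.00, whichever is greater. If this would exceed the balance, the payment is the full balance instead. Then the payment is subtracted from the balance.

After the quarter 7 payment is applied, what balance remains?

Quarter 1: opening $19,577.29; interest $489.43 → $20,066.72; payment $4,013.34; balance $16,053.38
Quarter 2: opening $16,053.38; interest $401.33 → $16,454.71; payment $3,290.94; balance $13,163.77
Quarter 3: opening $13,163.77; interest $329.09 → $13,492.86; payment $2,698.57; balance $10,794.29
Quarter 4: opening $10,794.29; interest $269.86 → $11,064.15; payment $2,212.83; balance $8,851.32
Quarter 5: opening $8,851.32; interest $221.28 → $9,072.60; payment $1,814.52; balance $7,258.08
Quarter 6: opening $7,258.08; interest $181.45 → $7,439.53; payment $1,487.91; balance $5,951.62
Quarter 7: opening $5,951.62; interest $148.79 → $6,100.41; payment $1,220.08; balance $4,880.33

$4,880.33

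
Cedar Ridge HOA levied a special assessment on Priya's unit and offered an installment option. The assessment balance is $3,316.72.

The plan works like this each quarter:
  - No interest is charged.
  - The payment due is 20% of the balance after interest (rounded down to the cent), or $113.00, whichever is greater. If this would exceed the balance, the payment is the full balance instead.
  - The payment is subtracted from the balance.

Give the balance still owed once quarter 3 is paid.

# | Opening | Payment | End bal
1 | $3,316.72 | $663.34 | $2,653.38
2 | $2,653.38 | $530.67 | $2,122.71
3 | $2,122.71 | $424.54 | $1,698.17

$1,698.17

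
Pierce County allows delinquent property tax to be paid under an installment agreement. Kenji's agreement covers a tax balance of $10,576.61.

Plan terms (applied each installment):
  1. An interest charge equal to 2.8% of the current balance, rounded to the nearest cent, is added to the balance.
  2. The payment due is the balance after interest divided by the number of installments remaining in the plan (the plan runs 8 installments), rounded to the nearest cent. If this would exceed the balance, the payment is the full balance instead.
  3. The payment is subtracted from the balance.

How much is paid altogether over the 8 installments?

$12,000.10

Installment 1: opening $10,576.61; interest $296.15 → $10,872.76; payment $1,359.10; balance $9,513.66
Installment 2: opening $9,513.66; interest $266.38 → $9,780.04; payment $1,397.15; balance $8,382.89
Installment 3: opening $8,382.89; interest $234.72 → $8,617.61; payment $1,436.27; balance $7,181.34
Installment 4: opening $7,181.34; interest $201.08 → $7,382.42; payment $1,476.48; balance $5,905.94
Installment 5: opening $5,905.94; interest $165.37 → $6,071.31; payment $1,517.83; balance $4,553.48
Installment 6: opening $4,553.48; interest $127.50 → $4,680.98; payment $1,560.33; balance $3,120.65
Installment 7: opening $3,120.65; interest $87.38 → $3,208.03; payment $1,604.02; balance $1,604.01
Installment 8: opening $1,604.01; interest $44.91 → $1,648.92; payment $1,648.92; balance $0.00
Total paid: $12,000.10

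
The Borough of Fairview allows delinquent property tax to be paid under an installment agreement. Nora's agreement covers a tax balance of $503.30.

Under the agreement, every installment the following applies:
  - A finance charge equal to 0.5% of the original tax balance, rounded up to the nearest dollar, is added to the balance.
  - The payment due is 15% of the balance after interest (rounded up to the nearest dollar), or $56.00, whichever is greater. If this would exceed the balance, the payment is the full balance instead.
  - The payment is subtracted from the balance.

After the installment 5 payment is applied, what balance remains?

$209.30

Installment 1: opening $503.30; interest $3.00 → $506.30; payment $76.00; balance $430.30
Installment 2: opening $430.30; interest $3.00 → $433.30; payment $65.00; balance $368.30
Installment 3: opening $368.30; interest $3.00 → $371.30; payment $56.00; balance $315.30
Installment 4: opening $315.30; interest $3.00 → $318.30; payment $56.00; balance $262.30
Installment 5: opening $262.30; interest $3.00 → $265.30; payment $56.00; balance $209.30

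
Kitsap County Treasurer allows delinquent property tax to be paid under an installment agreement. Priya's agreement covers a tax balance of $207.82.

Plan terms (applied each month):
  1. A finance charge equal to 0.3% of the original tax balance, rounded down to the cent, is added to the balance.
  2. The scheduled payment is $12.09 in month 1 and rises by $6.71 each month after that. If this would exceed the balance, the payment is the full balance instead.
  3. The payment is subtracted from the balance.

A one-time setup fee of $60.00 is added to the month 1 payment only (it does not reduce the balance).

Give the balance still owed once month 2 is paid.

Month 1: opening $207.82; interest $0.62 → $208.44; payment $12.09 (+ $60.00 fee); balance $196.35
Month 2: opening $196.35; interest $0.62 → $196.97; payment $18.80; balance $178.17

$178.17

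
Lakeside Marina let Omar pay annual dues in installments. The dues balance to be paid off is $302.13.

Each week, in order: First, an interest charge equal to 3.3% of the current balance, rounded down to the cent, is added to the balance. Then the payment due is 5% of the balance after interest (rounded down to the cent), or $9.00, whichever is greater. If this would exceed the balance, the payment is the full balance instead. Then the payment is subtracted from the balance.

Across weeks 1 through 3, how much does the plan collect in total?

Week 1: opening $302.13; interest $9.97 → $312.10; payment $15.60; balance $296.50
Week 2: opening $296.50; interest $9.78 → $306.28; payment $15.31; balance $290.97
Week 3: opening $290.97; interest $9.60 → $300.57; payment $15.02; balance $285.55
Total paid: $45.93

$45.93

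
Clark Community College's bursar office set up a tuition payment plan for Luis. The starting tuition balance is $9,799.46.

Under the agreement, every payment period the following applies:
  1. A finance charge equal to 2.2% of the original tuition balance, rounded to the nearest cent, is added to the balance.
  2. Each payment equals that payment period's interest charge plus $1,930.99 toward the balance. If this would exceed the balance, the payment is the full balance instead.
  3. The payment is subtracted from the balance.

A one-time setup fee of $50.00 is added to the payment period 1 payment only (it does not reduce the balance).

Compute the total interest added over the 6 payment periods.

$1,293.54

# | Opening | Interest | Payment | Fee | End bal
1 | $9,799.46 | $215.59 | $2,146.58 | $50.00 | $7,868.47
2 | $7,868.47 | $215.59 | $2,146.58 | — | $5,937.48
3 | $5,937.48 | $215.59 | $2,146.58 | — | $4,006.49
4 | $4,006.49 | $215.59 | $2,146.58 | — | $2,075.50
5 | $2,075.50 | $215.59 | $2,146.58 | — | $144.51
6 | $144.51 | $215.59 | $360.10 | — | $0.00
Total interest: $215.59 + $215.59 + $215.59 + $215.59 + $215.59 + $215.59 = $1,293.54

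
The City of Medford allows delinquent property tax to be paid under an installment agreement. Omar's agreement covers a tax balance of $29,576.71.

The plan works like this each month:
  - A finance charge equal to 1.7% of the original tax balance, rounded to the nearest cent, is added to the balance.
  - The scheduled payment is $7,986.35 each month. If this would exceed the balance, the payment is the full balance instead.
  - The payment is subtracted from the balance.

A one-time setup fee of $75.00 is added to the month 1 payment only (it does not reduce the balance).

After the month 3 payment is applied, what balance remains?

Month 1: $29,576.71 +$502.80 interest = $30,079.51; pay $7,986.35 (+ $75.00 fee) → $22,093.16
Month 2: $22,093.16 +$502.80 interest = $22,595.96; pay $7,986.35 → $14,609.61
Month 3: $14,609.61 +$502.80 interest = $15,112.41; pay $7,986.35 → $7,126.06

$7,126.06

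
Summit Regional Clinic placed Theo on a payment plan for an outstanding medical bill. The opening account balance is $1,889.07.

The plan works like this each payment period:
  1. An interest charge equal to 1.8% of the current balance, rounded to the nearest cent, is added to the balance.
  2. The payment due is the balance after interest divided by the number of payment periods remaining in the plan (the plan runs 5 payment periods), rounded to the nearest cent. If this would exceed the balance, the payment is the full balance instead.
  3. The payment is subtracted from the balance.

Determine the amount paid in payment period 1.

$384.61

Payment period 1: $1,889.07 +$34.00 interest = $1,923.07; pay $384.61 → $1,538.46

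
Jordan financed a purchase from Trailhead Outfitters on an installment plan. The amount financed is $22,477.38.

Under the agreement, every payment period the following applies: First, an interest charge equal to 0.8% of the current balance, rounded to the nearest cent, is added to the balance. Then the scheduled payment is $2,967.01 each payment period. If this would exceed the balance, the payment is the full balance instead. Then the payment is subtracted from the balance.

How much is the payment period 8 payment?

$2,512.44

Payment period 1: $22,477.38 +$179.82 interest = $22,657.20; pay $2,967.01 → $19,690.19
Payment period 2: $19,690.19 +$157.52 interest = $19,847.71; pay $2,967.01 → $16,880.70
Payment period 3: $16,880.70 +$135.05 interest = $17,015.75; pay $2,967.01 → $14,048.74
Payment period 4: $14,048.74 +$112.39 interest = $14,161.13; pay $2,967.01 → $11,194.12
Payment period 5: $11,194.12 +$89.55 interest = $11,283.67; pay $2,967.01 → $8,316.66
Payment period 6: $8,316.66 +$66.53 interest = $8,383.19; pay $2,967.01 → $5,416.18
Payment period 7: $5,416.18 +$43.33 interest = $5,459.51; pay $2,967.01 → $2,492.50
Payment period 8: $2,492.50 +$19.94 interest = $2,512.44; pay $2,512.44 → $0.00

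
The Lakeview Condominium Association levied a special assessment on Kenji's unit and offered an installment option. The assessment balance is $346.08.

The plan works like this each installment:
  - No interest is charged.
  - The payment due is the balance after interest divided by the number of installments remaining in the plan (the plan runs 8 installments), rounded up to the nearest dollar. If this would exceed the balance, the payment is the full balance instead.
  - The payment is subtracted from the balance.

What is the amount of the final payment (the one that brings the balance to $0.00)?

# | Opening | Payment | End bal
1 | $346.08 | $44.00 | $302.08
2 | $302.08 | $44.00 | $258.08
3 | $258.08 | $44.00 | $214.08
4 | $214.08 | $43.00 | $171.08
5 | $171.08 | $43.00 | $128.08
6 | $128.08 | $43.00 | $85.08
7 | $85.08 | $43.00 | $42.08
8 | $42.08 | $42.08 | $0.00

$42.08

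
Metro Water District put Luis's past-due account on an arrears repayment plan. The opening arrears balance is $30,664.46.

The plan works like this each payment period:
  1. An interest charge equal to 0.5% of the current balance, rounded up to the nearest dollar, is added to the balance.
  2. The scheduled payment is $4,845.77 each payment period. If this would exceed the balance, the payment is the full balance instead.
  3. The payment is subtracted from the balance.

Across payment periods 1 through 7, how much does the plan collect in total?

Payment period 1: opening $30,664.46; interest $154.00 → $30,818.46; payment $4,845.77; balance $25,972.69
Payment period 2: opening $25,972.69; interest $130.00 → $26,102.69; payment $4,845.77; balance $21,256.92
Payment period 3: opening $21,256.92; interest $107.00 → $21,363.92; payment $4,845.77; balance $16,518.15
Payment period 4: opening $16,518.15; interest $83.00 → $16,601.15; payment $4,845.77; balance $11,755.38
Payment period 5: opening $11,755.38; interest $59.00 → $11,814.38; payment $4,845.77; balance $6,968.61
Payment period 6: opening $6,968.61; interest $35.00 → $7,003.61; payment $4,845.77; balance $2,157.84
Payment period 7: opening $2,157.84; interest $11.00 → $2,168.84; payment $2,168.84; balance $0.00
Total paid: $31,243.46

$31,243.46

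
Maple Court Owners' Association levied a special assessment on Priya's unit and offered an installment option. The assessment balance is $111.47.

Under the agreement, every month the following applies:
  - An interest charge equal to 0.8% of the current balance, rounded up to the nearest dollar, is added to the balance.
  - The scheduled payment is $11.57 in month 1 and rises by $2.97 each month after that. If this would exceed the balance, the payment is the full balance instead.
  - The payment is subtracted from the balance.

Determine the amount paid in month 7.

Month 1: opening $111.47; interest $1.00 → $112.47; payment $11.57; balance $100.90
Month 2: opening $100.90; interest $1.00 → $101.90; payment $14.54; balance $87.36
Month 3: opening $87.36; interest $1.00 → $88.36; payment $17.51; balance $70.85
Month 4: opening $70.85; interest $1.00 → $71.85; payment $20.48; balance $51.37
Month 5: opening $51.37; interest $1.00 → $52.37; payment $23.45; balance $28.92
Month 6: opening $28.92; interest $1.00 → $29.92; payment $26.42; balance $3.50
Month 7: opening $3.50; interest $1.00 → $4.50; payment $4.50; balance $0.00

$4.50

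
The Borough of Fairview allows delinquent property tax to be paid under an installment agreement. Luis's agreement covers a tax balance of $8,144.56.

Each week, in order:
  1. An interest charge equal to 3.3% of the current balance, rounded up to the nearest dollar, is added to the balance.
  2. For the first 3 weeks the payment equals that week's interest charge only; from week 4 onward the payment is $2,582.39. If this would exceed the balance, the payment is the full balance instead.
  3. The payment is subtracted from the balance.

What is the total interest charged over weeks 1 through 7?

$1,416.00

# | Opening | Interest | Payment | End bal
1 | $8,144.56 | $269.00 | $269.00 | $8,144.56
2 | $8,144.56 | $269.00 | $269.00 | $8,144.56
3 | $8,144.56 | $269.00 | $269.00 | $8,144.56
4 | $8,144.56 | $269.00 | $2,582.39 | $5,831.17
5 | $5,831.17 | $193.00 | $2,582.39 | $3,441.78
6 | $3,441.78 | $114.00 | $2,582.39 | $973.39
7 | $973.39 | $33.00 | $1,006.39 | $0.00
Total interest: $269.00 + $269.00 + $269.00 + $269.00 + $193.00 + $114.00 + $33.00 = $1,416.00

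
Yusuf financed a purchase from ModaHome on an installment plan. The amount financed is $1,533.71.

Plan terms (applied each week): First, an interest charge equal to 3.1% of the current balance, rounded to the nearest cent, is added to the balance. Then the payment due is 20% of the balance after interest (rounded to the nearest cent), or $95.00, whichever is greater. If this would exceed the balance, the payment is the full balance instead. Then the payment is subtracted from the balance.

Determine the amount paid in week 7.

$99.57

Week 1: opening $1,533.71; interest $47.55 → $1,581.26; payment $316.25; balance $1,265.01
Week 2: opening $1,265.01; interest $39.22 → $1,304.23; payment $260.85; balance $1,043.38
Week 3: opening $1,043.38; interest $32.34 → $1,075.72; payment $215.14; balance $860.58
Week 4: opening $860.58; interest $26.68 → $887.26; payment $177.45; balance $709.81
Week 5: opening $709.81; interest $22.00 → $731.81; payment $146.36; balance $585.45
Week 6: opening $585.45; interest $18.15 → $603.60; payment $120.72; balance $482.88
Week 7: opening $482.88; interest $14.97 → $497.85; payment $99.57; balance $398.28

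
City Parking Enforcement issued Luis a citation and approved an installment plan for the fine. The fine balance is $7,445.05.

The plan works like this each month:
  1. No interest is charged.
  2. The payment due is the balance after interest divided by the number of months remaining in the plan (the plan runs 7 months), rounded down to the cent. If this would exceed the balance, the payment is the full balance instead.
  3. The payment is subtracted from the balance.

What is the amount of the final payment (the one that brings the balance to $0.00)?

$1,063.58

Month 1: $7,445.05 − $1,063.57 → $6,381.48
Month 2: $6,381.48 − $1,063.58 → $5,317.90
Month 3: $5,317.90 − $1,063.58 → $4,254.32
Month 4: $4,254.32 − $1,063.58 → $3,190.74
Month 5: $3,190.74 − $1,063.58 → $2,127.16
Month 6: $2,127.16 − $1,063.58 → $1,063.58
Month 7: $1,063.58 − $1,063.58 → $0.00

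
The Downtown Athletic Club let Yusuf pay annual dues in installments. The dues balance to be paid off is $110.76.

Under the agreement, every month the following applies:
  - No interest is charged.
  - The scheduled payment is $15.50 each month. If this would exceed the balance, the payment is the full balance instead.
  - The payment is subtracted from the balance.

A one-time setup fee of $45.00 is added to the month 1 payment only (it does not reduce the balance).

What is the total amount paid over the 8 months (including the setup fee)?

$155.76

Month 1: $110.76 − $15.50 (+ $45.00 fee) → $95.26
Month 2: $95.26 − $15.50 → $79.76
Month 3: $79.76 − $15.50 → $64.26
Month 4: $64.26 − $15.50 → $48.76
Month 5: $48.76 − $15.50 → $33.26
Month 6: $33.26 − $15.50 → $17.76
Month 7: $17.76 − $15.50 → $2.26
Month 8: $2.26 − $2.26 → $0.00
Total paid: $155.76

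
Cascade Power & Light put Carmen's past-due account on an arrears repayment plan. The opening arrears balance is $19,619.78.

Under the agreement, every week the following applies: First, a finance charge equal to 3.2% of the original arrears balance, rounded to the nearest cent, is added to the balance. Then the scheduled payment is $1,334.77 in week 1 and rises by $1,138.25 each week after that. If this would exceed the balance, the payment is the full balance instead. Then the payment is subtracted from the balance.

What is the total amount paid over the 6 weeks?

$23,386.76

# | Opening | Interest | Payment | End bal
1 | $19,619.78 | $627.83 | $1,334.77 | $18,912.84
2 | $18,912.84 | $627.83 | $2,473.02 | $17,067.65
3 | $17,067.65 | $627.83 | $3,611.27 | $14,084.21
4 | $14,084.21 | $627.83 | $4,749.52 | $9,962.52
5 | $9,962.52 | $627.83 | $5,887.77 | $4,702.58
6 | $4,702.58 | $627.83 | $5,330.41 | $0.00
Total paid: $23,386.76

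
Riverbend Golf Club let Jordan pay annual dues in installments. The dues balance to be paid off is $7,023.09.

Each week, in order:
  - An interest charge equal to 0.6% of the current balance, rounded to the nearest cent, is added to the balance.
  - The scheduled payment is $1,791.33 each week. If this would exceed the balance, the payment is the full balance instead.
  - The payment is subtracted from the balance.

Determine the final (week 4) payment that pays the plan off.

$1,754.43

Week 1: opening $7,023.09; interest $42.14 → $7,065.23; payment $1,791.33; balance $5,273.90
Week 2: opening $5,273.90; interest $31.64 → $5,305.54; payment $1,791.33; balance $3,514.21
Week 3: opening $3,514.21; interest $21.09 → $3,535.30; payment $1,791.33; balance $1,743.97
Week 4: opening $1,743.97; interest $10.46 → $1,754.43; payment $1,754.43; balance $0.00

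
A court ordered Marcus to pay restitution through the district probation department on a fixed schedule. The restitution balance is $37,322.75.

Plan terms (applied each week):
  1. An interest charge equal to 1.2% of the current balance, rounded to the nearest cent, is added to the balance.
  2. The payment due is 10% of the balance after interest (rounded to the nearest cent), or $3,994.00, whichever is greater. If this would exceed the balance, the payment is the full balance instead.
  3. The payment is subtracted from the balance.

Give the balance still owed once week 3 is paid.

Week 1: opening $37,322.75; interest $447.87 → $37,770.62; payment $3,994.00; balance $33,776.62
Week 2: opening $33,776.62; interest $405.32 → $34,181.94; payment $3,994.00; balance $30,187.94
Week 3: opening $30,187.94; interest $362.26 → $30,550.20; payment $3,994.00; balance $26,556.20

$26,556.20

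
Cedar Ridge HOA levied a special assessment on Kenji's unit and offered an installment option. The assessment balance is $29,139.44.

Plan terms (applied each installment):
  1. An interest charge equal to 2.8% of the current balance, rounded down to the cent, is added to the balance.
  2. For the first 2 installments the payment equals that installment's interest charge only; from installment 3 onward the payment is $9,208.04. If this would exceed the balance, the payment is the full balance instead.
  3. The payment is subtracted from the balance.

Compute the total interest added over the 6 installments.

Installment 1: $29,139.44 +$815.90 interest = $29,955.34; pay $815.90 → $29,139.44
Installment 2: $29,139.44 +$815.90 interest = $29,955.34; pay $815.90 → $29,139.44
Installment 3: $29,139.44 +$815.90 interest = $29,955.34; pay $9,208.04 → $20,747.30
Installment 4: $20,747.30 +$580.92 interest = $21,328.22; pay $9,208.04 → $12,120.18
Installment 5: $12,120.18 +$339.36 interest = $12,459.54; pay $9,208.04 → $3,251.50
Installment 6: $3,251.50 +$91.04 interest = $3,342.54; pay $3,342.54 → $0.00
Total interest: $815.90 + $815.90 + $815.90 + $580.92 + $339.36 + $91.04 = $3,459.02

$3,459.02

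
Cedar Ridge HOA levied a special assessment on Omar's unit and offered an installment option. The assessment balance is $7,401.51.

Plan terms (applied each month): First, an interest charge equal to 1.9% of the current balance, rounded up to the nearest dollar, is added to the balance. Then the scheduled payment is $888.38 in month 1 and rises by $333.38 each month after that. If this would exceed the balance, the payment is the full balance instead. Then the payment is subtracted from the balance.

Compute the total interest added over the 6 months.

$500.00

Month 1: $7,401.51 +$141.00 interest = $7,542.51; pay $888.38 → $6,654.13
Month 2: $6,654.13 +$127.00 interest = $6,781.13; pay $1,221.76 → $5,559.37
Month 3: $5,559.37 +$106.00 interest = $5,665.37; pay $1,555.14 → $4,110.23
Month 4: $4,110.23 +$79.00 interest = $4,189.23; pay $1,888.52 → $2,300.71
Month 5: $2,300.71 +$44.00 interest = $2,344.71; pay $2,221.90 → $122.81
Month 6: $122.81 +$3.00 interest = $125.81; pay $125.81 → $0.00
Total interest: $141.00 + $127.00 + $106.00 + $79.00 + $44.00 + $3.00 = $500.00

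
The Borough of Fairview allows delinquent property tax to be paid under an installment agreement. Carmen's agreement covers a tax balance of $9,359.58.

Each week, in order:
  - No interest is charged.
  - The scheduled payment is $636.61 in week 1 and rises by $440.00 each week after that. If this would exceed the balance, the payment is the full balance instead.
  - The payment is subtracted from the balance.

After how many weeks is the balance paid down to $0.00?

# | Opening | Payment | End bal
1 | $9,359.58 | $636.61 | $8,722.97
2 | $8,722.97 | $1,076.61 | $7,646.36
3 | $7,646.36 | $1,516.61 | $6,129.75
4 | $6,129.75 | $1,956.61 | $4,173.14
5 | $4,173.14 | $2,396.61 | $1,776.53
6 | $1,776.53 | $1,776.53 | $0.00
Balance reaches $0.00 in week 6.

6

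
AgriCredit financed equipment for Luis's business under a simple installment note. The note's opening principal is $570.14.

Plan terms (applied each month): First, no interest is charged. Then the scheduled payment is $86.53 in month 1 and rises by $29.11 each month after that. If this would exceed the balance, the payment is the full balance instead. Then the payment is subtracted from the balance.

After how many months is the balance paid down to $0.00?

5

Month 1: $570.14 − $86.53 → $483.61
Month 2: $483.61 − $115.64 → $367.97
Month 3: $367.97 − $144.75 → $223.22
Month 4: $223.22 − $173.86 → $49.36
Month 5: $49.36 − $49.36 → $0.00
Balance reaches $0.00 in month 5.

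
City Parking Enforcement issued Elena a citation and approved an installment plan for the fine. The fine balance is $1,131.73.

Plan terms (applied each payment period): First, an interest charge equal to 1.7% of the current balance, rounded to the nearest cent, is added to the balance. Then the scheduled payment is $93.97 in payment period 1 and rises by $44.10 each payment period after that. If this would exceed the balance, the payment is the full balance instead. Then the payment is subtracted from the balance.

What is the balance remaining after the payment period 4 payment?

$557.49

# | Opening | Interest | Payment | End bal
1 | $1,131.73 | $19.24 | $93.97 | $1,057.00
2 | $1,057.00 | $17.97 | $138.07 | $936.90
3 | $936.90 | $15.93 | $182.17 | $770.66
4 | $770.66 | $13.10 | $226.27 | $557.49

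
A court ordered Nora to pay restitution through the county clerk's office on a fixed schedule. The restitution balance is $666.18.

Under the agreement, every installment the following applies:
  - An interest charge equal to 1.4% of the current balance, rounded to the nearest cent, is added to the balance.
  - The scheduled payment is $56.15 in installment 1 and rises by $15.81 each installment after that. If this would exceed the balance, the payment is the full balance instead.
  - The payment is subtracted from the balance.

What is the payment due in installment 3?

# | Opening | Interest | Payment | End bal
1 | $666.18 | $9.33 | $56.15 | $619.36
2 | $619.36 | $8.67 | $71.96 | $556.07
3 | $556.07 | $7.78 | $87.77 | $476.08

$87.77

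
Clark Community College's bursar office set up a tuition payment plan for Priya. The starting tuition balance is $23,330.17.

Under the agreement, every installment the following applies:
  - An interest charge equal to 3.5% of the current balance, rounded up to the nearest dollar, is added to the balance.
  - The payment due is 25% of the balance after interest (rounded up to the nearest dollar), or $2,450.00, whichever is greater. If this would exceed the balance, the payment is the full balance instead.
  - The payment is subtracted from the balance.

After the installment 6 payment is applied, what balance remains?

$4,089.17

Installment 1: opening $23,330.17; interest $817.00 → $24,147.17; payment $6,037.00; balance $18,110.17
Installment 2: opening $18,110.17; interest $634.00 → $18,744.17; payment $4,687.00; balance $14,057.17
Installment 3: opening $14,057.17; interest $493.00 → $14,550.17; payment $3,638.00; balance $10,912.17
Installment 4: opening $10,912.17; interest $382.00 → $11,294.17; payment $2,824.00; balance $8,470.17
Installment 5: opening $8,470.17; interest $297.00 → $8,767.17; payment $2,450.00; balance $6,317.17
Installment 6: opening $6,317.17; interest $222.00 → $6,539.17; payment $2,450.00; balance $4,089.17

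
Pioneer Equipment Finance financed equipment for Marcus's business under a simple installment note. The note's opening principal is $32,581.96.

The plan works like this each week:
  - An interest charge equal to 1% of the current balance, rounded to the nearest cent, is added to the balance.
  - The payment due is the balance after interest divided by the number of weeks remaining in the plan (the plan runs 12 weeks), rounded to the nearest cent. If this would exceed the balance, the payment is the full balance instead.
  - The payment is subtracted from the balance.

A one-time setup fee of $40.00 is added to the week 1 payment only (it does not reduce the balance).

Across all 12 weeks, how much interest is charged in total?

Week 1: $32,581.96 +$325.82 interest = $32,907.78; pay $2,742.32 (+ $40.00 fee) → $30,165.46
Week 2: $30,165.46 +$301.65 interest = $30,467.11; pay $2,769.74 → $27,697.37
Week 3: $27,697.37 +$276.97 interest = $27,974.34; pay $2,797.43 → $25,176.91
Week 4: $25,176.91 +$251.77 interest = $25,428.68; pay $2,825.41 → $22,603.27
Week 5: $22,603.27 +$226.03 interest = $22,829.30; pay $2,853.66 → $19,975.64
Week 6: $19,975.64 +$199.76 interest = $20,175.40; pay $2,882.20 → $17,293.20
Week 7: $17,293.20 +$172.93 interest = $17,466.13; pay $2,911.02 → $14,555.11
Week 8: $14,555.11 +$145.55 interest = $14,700.66; pay $2,940.13 → $11,760.53
Week 9: $11,760.53 +$117.61 interest = $11,878.14; pay $2,969.54 → $8,908.60
Week 10: $8,908.60 +$89.09 interest = $8,997.69; pay $2,999.23 → $5,998.46
Week 11: $5,998.46 +$59.98 interest = $6,058.44; pay $3,029.22 → $3,029.22
Week 12: $3,029.22 +$30.29 interest = $3,059.51; pay $3,059.51 → $0.00
Total interest: $325.82 + $301.65 + $276.97 + $251.77 + $226.03 + $199.76 + $172.93 + $145.55 + $117.61 + $89.09 + $59.98 + $30.29 = $2,197.45

$2,197.45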